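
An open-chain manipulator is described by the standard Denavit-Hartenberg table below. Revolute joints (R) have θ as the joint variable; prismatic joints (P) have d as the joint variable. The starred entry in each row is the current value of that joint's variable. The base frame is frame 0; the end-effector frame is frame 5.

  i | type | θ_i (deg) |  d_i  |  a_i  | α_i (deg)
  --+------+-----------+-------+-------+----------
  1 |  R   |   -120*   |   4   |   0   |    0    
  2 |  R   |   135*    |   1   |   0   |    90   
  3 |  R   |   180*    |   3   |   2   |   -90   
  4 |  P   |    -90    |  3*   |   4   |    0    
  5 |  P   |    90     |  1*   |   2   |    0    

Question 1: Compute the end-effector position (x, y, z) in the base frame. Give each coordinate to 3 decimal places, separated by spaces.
-2.052 -7.797 1.000

after link 1: o_1 = (0.0000, 0.0000, 4.0000)
after link 2: o_2 = (0.0000, 0.0000, 5.0000)
after link 3: o_3 = (-1.1554, -3.4154, 5.0000)
after link 4: o_4 = (-0.1201, -7.2791, 2.0000)
after link 5: o_5 = (-2.0520, -7.7968, 1.0000)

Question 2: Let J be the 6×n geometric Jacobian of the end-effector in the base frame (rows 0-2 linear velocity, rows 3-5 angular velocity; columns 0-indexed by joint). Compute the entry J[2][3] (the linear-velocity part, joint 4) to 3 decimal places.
-1.000

prismatic axis z_3 = (-0.0000,-0.0000,-1.0000)
J_v[:, 3] = z_3; J_ω[:, 3] = (0,0,0)
entry J[2][3] = -1.0000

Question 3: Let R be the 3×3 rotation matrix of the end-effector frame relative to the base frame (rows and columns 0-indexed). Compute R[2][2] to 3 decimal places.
End-effector z-axis (col 2 of R) = (-0.0000,-0.0000,-1.0000)
R[2][2] = -1.0000

-1.000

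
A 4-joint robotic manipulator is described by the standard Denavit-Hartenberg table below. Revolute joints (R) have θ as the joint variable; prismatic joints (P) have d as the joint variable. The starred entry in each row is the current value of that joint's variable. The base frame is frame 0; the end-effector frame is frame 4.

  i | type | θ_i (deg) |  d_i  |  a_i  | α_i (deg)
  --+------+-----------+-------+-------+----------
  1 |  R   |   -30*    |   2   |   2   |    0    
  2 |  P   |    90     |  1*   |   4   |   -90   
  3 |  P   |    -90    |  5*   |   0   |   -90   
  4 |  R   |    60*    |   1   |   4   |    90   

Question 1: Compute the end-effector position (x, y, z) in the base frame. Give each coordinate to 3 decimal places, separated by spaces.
2.902 4.098 5.000

after link 1: o_1 = (1.7321, -1.0000, 2.0000)
after link 2: o_2 = (3.7321, 2.4641, 3.0000)
after link 3: o_3 = (-0.5981, 4.9641, 3.0000)
after link 4: o_4 = (2.9019, 4.0981, 5.0000)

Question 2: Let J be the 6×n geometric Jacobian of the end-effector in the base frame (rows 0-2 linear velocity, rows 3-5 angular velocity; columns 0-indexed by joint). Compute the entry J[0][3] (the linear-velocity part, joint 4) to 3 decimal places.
1.732

axis z_3 = (0.5000,0.8660,-0.0000); lever o_n−o_3 = (3.5000,-0.8660,2.0000)
cross product → J_v[:, 3] = (1.7321,-1.0000,-3.4641)
J_ω[:, 3] = z_3
entry J[0][3] = 1.7321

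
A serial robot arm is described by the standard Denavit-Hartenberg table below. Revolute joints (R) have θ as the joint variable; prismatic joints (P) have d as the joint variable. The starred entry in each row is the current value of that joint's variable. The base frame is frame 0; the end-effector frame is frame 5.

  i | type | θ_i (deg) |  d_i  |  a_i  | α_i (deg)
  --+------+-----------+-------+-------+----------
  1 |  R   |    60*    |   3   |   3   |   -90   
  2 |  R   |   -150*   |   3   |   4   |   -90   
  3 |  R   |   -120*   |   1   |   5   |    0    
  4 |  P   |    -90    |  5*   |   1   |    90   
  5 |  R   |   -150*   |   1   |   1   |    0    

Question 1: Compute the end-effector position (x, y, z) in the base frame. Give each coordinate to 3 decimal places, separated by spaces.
after link 1: o_1 = (1.5000, 2.5981, 3.0000)
after link 2: o_2 = (-2.8301, 1.0981, 5.0000)
after link 3: o_3 = (-5.2476, 5.5712, 4.6160)
after link 4: o_4 = (-3.1896, 8.1357, 8.5131)
after link 5: o_5 = (-3.4808, 6.7652, 8.7051)

-3.481 6.765 8.705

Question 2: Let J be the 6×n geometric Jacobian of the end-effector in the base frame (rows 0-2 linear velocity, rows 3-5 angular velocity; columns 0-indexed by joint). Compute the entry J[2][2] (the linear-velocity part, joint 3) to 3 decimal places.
1.699

axis z_2 = (0.2500,0.4330,0.8660); lever o_n−o_2 = (-0.6507,5.6671,3.7051)
cross product → J_v[:, 2] = (-3.3035,-1.4898,1.6986)
J_ω[:, 2] = z_2
entry J[2][2] = 1.6986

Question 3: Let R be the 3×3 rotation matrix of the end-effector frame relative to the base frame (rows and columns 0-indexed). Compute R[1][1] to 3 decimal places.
-0.175

End-effector y-axis (col 1 of R) = (0.1875,-0.1752,-0.9665)
R[1][1] = -0.1752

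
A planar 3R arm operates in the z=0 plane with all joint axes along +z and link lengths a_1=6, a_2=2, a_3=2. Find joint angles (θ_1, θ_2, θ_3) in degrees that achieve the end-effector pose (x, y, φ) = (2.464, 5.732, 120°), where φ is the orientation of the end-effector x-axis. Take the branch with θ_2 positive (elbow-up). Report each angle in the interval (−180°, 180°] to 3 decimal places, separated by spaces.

wrist centre = target − a_3·(cos φ, sin φ) = (3.4640, 3.9999)
cos θ_2 = (27.9989−6²−2²)/(2·6·2) = -0.5000; θ_2 = 120.0031° (elbow-up)
β = atan2(3.9999,3.4640) = 49.1071°; ψ = atan2(1.7320,4.9999) = 19.1064°
θ_1 = β − ψ = 30.0007°
θ_3 = φ − θ_1 − θ_2 = -30.0038° (wrapped to (-180°,180°])

30.001 120.003 -30.004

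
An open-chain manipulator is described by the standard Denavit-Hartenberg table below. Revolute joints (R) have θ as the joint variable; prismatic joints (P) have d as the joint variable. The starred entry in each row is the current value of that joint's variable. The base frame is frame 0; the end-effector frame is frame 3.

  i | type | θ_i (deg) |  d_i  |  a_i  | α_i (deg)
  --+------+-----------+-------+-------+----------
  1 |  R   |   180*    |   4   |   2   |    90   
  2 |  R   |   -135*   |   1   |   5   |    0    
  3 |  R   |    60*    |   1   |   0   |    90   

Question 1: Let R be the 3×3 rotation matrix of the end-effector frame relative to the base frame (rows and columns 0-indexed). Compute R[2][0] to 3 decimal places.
End-effector x-axis (col 0 of R) = (-0.2588,0.0000,-0.9659)
R[2][0] = -0.9659

-0.966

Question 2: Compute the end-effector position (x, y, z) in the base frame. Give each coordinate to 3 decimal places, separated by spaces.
1.536 2.000 0.464

after link 1: o_1 = (-2.0000, 0.0000, 4.0000)
after link 2: o_2 = (1.5355, 1.0000, 0.4645)
after link 3: o_3 = (1.5355, 2.0000, 0.4645)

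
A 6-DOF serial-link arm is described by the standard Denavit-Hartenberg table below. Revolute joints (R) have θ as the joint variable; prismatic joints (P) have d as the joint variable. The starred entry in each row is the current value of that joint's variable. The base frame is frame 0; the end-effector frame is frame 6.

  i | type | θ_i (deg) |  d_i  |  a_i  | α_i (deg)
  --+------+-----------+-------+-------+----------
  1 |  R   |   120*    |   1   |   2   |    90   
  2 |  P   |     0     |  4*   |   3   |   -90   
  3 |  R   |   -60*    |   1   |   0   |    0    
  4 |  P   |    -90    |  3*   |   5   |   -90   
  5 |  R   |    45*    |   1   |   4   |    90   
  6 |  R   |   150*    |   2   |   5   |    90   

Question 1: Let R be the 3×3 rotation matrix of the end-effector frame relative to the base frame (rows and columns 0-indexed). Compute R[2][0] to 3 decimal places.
0.612

End-effector x-axis (col 0 of R) = (-0.2803,0.7392,0.6124)
R[2][0] = 0.6124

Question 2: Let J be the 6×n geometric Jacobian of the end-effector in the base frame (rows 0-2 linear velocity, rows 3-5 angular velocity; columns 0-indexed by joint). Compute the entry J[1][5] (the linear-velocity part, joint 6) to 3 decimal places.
axis z_5 = (0.6124,-0.3536,0.7071); lever o_n−o_5 = (-0.1769,2.9889,4.4761)
cross product → J_v[:, 5] = (-3.6960,-2.8661,1.7678)
J_ω[:, 5] = z_5
entry J[1][5] = -2.8661

-2.866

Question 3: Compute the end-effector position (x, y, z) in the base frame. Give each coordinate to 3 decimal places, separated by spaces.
after link 1: o_1 = (-1.0000, 1.7321, 1.0000)
after link 2: o_2 = (0.9641, 6.3301, 1.0000)
after link 3: o_3 = (0.9641, 6.3301, 2.0000)
after link 4: o_4 = (5.2942, 3.8301, 5.0000)
after link 5: o_5 = (8.2437, 3.2819, 2.1716)
after link 6: o_6 = (8.0668, 6.2708, 6.6476)

8.067 6.271 6.648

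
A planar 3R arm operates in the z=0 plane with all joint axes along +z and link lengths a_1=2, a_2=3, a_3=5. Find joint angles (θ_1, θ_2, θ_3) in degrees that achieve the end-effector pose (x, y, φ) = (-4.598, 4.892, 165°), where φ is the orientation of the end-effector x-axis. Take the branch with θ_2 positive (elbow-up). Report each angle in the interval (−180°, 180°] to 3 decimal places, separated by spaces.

30.002 90.007 44.991

wrist centre = target − a_3·(cos φ, sin φ) = (0.2316, 3.5979)
cos θ_2 = (12.9986−2²−3²)/(2·2·3) = -0.0001; θ_2 = 90.0068° (elbow-up)
β = atan2(3.5979,0.2316) = 86.3164°; ψ = atan2(3.0000,1.9996) = 56.3147°
θ_1 = β − ψ = 30.0018°
θ_3 = φ − θ_1 − θ_2 = 44.9914° (wrapped to (-180°,180°])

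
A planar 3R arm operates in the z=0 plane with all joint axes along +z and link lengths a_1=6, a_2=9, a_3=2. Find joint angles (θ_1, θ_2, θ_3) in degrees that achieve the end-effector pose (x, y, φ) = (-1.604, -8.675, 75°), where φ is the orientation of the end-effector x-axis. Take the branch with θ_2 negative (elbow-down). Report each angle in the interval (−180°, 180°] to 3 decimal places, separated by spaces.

-45.004 -89.996 -150.000

wrist centre = target − a_3·(cos φ, sin φ) = (-2.1216, -10.6069)
cos θ_2 = (117.0067−6²−9²)/(2·6·9) = 0.0001; θ_2 = -89.9965° (elbow-down)
β = atan2(-10.6069,-2.1216) = -101.3113°; ψ = atan2(-9.0000,6.0006) = -56.3075°
θ_1 = β − ψ = -45.0038°
θ_3 = φ − θ_1 − θ_2 = -149.9997° (wrapped to (-180°,180°])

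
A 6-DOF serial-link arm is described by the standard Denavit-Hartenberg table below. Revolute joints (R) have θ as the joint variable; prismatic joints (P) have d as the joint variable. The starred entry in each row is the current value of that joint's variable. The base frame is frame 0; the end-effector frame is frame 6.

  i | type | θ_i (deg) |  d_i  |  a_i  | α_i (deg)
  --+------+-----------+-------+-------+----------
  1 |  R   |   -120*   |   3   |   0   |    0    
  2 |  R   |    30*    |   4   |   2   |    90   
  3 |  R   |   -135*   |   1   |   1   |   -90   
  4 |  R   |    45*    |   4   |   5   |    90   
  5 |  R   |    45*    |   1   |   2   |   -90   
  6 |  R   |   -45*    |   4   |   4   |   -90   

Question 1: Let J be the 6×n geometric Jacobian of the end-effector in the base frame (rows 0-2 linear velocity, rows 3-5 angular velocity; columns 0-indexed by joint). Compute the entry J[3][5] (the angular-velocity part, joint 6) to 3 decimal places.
-0.500

axis z_5 = (-0.5000,-0.8536,-0.1464); lever o_n−o_5 = (-2.5858,-2.4142,-4.4142)
cross product → J_v[:, 5] = (3.4142,-1.8284,-1.0000)
J_ω[:, 5] = z_5
entry J[3][5] = -0.5000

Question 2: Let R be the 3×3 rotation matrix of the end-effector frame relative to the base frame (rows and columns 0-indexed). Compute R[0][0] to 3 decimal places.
-0.146

End-effector x-axis (col 0 of R) = (-0.1464,0.2500,-0.9571)
R[0][0] = -0.1464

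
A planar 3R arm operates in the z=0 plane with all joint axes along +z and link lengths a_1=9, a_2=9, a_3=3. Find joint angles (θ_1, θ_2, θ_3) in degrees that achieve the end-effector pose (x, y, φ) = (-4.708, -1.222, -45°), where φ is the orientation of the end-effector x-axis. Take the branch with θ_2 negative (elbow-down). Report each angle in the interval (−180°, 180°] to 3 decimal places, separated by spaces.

wrist centre = target − a_3·(cos φ, sin φ) = (-6.8293, 0.8993)
cos θ_2 = (47.4484−9²−9²)/(2·9·9) = -0.7071; θ_2 = -135.0002° (elbow-down)
β = atan2(0.8993,-6.8293) = 172.4982°; ψ = atan2(-6.3639,2.6360) = -67.5001°
θ_1 = β − ψ = 239.9982°
θ_3 = φ − θ_1 − θ_2 = -149.9981° (wrapped to (-180°,180°])

-120.002 -135.000 -149.998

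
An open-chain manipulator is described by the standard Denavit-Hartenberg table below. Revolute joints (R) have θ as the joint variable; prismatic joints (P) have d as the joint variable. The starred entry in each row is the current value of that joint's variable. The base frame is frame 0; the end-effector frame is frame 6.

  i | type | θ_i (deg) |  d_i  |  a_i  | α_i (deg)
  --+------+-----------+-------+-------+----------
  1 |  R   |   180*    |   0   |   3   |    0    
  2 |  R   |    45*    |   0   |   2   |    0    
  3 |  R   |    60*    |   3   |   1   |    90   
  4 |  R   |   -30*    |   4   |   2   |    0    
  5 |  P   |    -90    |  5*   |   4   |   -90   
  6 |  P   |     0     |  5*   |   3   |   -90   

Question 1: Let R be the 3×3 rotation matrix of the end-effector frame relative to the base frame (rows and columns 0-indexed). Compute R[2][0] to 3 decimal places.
-0.866

End-effector x-axis (col 0 of R) = (-0.1294,0.4830,-0.8660)
R[2][0] = -0.8660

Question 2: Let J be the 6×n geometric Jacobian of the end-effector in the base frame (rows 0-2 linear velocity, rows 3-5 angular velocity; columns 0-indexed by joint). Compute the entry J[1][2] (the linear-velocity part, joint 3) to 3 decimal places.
axis z_2 = (0.0000,0.0000,1.0000); lever o_n−o_2 = (-7.7714,-5.7702,-6.5622)
cross product → J_v[:, 2] = (5.7702,-7.7714,0.0000)
J_ω[:, 2] = z_2
entry J[1][2] = -7.7714

-7.771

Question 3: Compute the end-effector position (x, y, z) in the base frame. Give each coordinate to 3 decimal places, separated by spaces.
after link 1: o_1 = (-3.0000, 0.0000, 0.0000)
after link 2: o_2 = (-4.4142, -1.4142, 0.0000)
after link 3: o_3 = (-4.1554, -2.3801, 3.0000)
after link 4: o_4 = (-7.5708, -5.0884, 2.0000)
after link 5: o_5 = (-12.9181, -4.4507, -1.4641)
after link 6: o_6 = (-12.1856, -7.1844, -6.5622)

-12.186 -7.184 -6.562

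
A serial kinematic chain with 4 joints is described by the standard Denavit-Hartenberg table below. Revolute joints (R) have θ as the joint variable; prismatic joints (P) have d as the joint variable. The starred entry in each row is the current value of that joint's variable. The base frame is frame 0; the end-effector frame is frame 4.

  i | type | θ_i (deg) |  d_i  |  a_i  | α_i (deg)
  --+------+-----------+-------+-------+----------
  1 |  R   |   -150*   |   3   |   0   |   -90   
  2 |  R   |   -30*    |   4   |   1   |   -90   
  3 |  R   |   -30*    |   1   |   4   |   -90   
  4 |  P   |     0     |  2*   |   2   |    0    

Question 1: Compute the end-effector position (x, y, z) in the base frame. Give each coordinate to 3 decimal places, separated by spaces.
after link 1: o_1 = (0.0000, 0.0000, 3.0000)
after link 2: o_2 = (1.2500, -3.8971, 3.5000)
after link 3: o_3 = (-0.7811, -7.3792, 4.3660)
after link 4: o_4 = (-3.1962, -7.9282, 5.7321)

-3.196 -7.928 5.732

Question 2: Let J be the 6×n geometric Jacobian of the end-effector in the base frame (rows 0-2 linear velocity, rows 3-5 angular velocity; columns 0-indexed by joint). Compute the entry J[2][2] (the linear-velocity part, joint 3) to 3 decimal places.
0.634

axis z_2 = (-0.4330,-0.2500,-0.8660); lever o_n−o_2 = (-4.4462,-4.0311,2.2321)
cross product → J_v[:, 2] = (-4.0490,4.8170,0.6340)
J_ω[:, 2] = z_2
entry J[2][2] = 0.6340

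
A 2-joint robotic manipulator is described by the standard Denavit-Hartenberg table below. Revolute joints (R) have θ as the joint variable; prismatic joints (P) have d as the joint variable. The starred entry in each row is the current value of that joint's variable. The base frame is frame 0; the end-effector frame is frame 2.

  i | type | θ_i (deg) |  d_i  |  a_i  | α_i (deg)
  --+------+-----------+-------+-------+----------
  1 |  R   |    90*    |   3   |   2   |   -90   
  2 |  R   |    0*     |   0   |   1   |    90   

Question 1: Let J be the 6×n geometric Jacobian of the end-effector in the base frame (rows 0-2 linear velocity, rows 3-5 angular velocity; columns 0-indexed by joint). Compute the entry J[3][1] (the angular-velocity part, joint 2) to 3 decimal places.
-1.000

axis z_1 = (-1.0000,0.0000,0.0000); lever o_n−o_1 = (0.0000,1.0000,0.0000)
cross product → J_v[:, 1] = (-0.0000,0.0000,-1.0000)
J_ω[:, 1] = z_1
entry J[3][1] = -1.0000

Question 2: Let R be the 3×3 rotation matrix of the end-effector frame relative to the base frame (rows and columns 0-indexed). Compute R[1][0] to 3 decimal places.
1.000

End-effector x-axis (col 0 of R) = (0.0000,1.0000,0.0000)
R[1][0] = 1.0000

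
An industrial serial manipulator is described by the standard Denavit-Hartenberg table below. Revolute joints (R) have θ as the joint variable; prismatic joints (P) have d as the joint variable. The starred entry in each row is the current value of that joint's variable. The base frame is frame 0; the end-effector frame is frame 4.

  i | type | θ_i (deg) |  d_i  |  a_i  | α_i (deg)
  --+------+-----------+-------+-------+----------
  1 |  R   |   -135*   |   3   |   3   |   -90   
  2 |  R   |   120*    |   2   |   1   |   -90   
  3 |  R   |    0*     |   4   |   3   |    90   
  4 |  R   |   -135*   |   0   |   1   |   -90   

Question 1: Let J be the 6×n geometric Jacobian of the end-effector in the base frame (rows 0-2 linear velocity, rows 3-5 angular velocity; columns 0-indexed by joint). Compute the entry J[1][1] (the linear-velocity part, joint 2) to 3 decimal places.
0.852

axis z_1 = (0.7071,-0.7071,0.0000); lever o_n−o_1 = (4.5949,1.7665,-1.2053)
cross product → J_v[:, 1] = (0.8523,0.8523,4.4982)
J_ω[:, 1] = z_1
entry J[1][1] = 0.8523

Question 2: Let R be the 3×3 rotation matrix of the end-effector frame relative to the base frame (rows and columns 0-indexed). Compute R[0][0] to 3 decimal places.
End-effector x-axis (col 0 of R) = (-0.6830,-0.6830,0.2588)
R[0][0] = -0.6830

-0.683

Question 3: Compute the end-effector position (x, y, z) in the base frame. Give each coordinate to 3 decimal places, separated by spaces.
after link 1: o_1 = (-2.1213, -2.1213, 3.0000)
after link 2: o_2 = (-0.3536, -3.1820, 2.1340)
after link 3: o_3 = (3.1566, 0.3282, 1.5359)
after link 4: o_4 = (2.4736, -0.3548, 1.7947)

2.474 -0.355 1.795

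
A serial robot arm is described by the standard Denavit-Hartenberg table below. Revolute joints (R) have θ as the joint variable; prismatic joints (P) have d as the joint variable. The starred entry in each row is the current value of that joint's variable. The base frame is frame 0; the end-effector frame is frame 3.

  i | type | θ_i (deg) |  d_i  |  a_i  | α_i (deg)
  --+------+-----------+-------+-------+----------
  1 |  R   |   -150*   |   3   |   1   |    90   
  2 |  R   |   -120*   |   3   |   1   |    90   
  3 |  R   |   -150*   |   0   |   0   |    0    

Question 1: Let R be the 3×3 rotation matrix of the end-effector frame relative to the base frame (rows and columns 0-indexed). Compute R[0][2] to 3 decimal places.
End-effector z-axis (col 2 of R) = (0.7500,0.4330,0.5000)
R[0][2] = 0.7500

0.750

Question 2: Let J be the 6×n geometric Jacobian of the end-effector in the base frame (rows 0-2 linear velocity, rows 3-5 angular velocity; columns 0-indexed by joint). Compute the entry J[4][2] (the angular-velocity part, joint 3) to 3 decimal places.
0.433

axis z_2 = (0.7500,0.4330,0.5000); lever o_n−o_2 = (0.0000,0.0000,0.0000)
cross product → J_v[:, 2] = (0.0000,0.0000,0.0000)
J_ω[:, 2] = z_2
entry J[4][2] = 0.4330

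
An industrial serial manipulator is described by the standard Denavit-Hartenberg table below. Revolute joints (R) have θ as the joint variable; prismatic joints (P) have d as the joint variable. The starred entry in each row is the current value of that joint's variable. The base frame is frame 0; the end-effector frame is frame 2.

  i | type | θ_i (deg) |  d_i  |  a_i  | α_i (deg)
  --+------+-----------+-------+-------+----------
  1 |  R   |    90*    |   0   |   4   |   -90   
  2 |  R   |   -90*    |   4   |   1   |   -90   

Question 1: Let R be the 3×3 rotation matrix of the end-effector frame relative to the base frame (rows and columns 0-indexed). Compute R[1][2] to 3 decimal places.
1.000

End-effector z-axis (col 2 of R) = (-0.0000,1.0000,-0.0000)
R[1][2] = 1.0000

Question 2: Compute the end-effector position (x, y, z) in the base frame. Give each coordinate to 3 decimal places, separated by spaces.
after link 1: o_1 = (0.0000, 4.0000, 0.0000)
after link 2: o_2 = (-4.0000, 4.0000, 1.0000)

-4.000 4.000 1.000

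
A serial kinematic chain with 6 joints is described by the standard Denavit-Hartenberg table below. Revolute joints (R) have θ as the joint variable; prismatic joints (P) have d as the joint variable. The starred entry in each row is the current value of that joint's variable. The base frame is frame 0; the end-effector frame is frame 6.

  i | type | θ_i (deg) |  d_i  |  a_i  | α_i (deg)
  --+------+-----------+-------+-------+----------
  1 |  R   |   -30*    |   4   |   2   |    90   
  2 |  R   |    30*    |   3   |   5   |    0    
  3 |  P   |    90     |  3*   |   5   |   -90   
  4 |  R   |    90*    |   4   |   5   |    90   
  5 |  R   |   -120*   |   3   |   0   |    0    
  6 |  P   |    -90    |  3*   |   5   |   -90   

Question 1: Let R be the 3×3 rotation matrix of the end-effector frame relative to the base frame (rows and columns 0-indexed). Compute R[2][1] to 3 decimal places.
-0.866

End-effector y-axis (col 1 of R) = (0.4330,-0.2500,-0.8660)
R[2][1] = -0.8660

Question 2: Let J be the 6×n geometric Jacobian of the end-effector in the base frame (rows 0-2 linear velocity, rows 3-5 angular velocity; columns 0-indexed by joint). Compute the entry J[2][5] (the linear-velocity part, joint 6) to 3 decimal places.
prismatic axis z_5 = (-0.4330,0.2500,0.8660)
J_v[:, 5] = z_5; J_ω[:, 5] = (0,0,0)
entry J[2][5] = 0.8660

0.866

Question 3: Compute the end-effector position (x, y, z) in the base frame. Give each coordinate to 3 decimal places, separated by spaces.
after link 1: o_1 = (1.7321, -1.0000, 4.0000)
after link 2: o_2 = (3.9821, -5.7631, 6.5000)
after link 3: o_3 = (0.3170, -7.1112, 10.8301)
after link 4: o_4 = (-0.1830, -1.0490, 8.8301)
after link 5: o_5 = (-1.4821, -0.2990, 11.4282)
after link 6: o_6 = (-6.8212, -2.2165, 12.7763)

-6.821 -2.217 12.776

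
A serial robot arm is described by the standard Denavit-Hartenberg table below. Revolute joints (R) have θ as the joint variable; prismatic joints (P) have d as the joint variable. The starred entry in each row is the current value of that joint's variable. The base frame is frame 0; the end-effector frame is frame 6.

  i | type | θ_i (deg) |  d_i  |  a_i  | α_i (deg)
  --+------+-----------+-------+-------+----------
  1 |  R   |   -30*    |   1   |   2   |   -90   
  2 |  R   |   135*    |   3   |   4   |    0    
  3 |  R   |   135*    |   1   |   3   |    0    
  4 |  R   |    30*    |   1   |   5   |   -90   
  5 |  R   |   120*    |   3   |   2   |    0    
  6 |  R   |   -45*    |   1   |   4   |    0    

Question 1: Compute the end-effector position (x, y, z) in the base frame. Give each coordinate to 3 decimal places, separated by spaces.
after link 1: o_1 = (1.7321, -1.0000, 1.0000)
after link 2: o_2 = (0.7826, 3.0123, -1.8284)
after link 3: o_3 = (1.2826, 3.8783, 1.1716)
after link 4: o_4 = (3.9476, 3.4943, 5.5017)
after link 5: o_5 = (4.8986, 0.9453, 3.1357)
after link 6: o_6 = (4.1650, -3.0926, 3.5322)

4.165 -3.093 3.532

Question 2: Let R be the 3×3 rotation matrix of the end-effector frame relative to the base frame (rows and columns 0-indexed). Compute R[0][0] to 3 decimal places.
End-effector x-axis (col 0 of R) = (-0.3709,-0.9012,0.2241)
R[0][0] = -0.3709

-0.371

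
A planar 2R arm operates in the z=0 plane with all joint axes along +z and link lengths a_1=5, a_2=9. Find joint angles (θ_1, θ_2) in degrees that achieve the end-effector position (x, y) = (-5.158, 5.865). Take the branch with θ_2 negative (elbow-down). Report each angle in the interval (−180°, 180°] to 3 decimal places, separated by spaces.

cos θ_2 = (61.0032−5²−9²)/(2·5·9) = -0.5000; θ_2 = -119.9977° (elbow-down)
β = atan2(5.8650,-5.1580) = 131.3302°; ψ = atan2(-7.7944,0.5003) = -86.3273°
θ_1 = β − ψ = 217.6574°

-142.343 -119.998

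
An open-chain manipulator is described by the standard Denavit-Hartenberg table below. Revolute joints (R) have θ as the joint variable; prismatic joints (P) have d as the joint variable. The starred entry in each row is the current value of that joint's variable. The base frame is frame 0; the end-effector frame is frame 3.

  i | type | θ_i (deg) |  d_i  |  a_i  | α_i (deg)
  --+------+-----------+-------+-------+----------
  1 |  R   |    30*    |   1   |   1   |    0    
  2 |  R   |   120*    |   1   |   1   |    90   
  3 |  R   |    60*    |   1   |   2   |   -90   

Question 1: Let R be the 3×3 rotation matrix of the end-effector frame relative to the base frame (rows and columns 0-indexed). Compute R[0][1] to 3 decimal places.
-0.500

End-effector y-axis (col 1 of R) = (-0.5000,-0.8660,-0.0000)
R[0][1] = -0.5000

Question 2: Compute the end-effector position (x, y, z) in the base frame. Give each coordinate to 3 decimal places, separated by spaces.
after link 1: o_1 = (0.8660, 0.5000, 1.0000)
after link 2: o_2 = (0.0000, 1.0000, 2.0000)
after link 3: o_3 = (-0.3660, 2.3660, 3.7321)

-0.366 2.366 3.732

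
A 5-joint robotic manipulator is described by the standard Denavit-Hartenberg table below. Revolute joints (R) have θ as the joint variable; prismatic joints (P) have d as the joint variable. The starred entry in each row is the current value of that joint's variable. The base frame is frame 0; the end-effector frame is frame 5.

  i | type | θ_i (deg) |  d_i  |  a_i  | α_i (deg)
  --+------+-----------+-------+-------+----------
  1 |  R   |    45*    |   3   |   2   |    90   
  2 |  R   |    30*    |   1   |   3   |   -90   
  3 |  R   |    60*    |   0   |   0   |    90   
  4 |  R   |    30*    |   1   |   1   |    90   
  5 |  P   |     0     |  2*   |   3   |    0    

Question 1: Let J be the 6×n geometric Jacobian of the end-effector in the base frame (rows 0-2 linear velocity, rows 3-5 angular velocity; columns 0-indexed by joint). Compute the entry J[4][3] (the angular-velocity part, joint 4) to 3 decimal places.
axis z_3 = (0.8839,0.1768,0.4330); lever o_n−o_3 = (-0.5777,4.1826,1.7811)
cross product → J_v[:, 3] = (-1.4963,-1.8244,3.7990)
J_ω[:, 3] = z_3
entry J[4][3] = 0.1768

0.177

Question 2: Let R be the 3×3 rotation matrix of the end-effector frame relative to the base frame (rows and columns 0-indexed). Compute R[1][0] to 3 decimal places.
0.619

End-effector x-axis (col 0 of R) = (-0.4419,0.6187,0.6495)
R[1][0] = 0.6187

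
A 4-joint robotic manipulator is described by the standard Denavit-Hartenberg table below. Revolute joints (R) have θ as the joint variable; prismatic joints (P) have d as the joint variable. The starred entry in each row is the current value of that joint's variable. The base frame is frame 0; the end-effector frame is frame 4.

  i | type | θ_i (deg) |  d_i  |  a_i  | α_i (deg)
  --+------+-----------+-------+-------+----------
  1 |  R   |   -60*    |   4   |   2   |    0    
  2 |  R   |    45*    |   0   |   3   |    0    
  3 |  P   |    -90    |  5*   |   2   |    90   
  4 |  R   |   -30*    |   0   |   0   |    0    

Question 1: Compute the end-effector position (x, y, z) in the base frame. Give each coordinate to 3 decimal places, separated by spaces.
after link 1: o_1 = (1.0000, -1.7321, 4.0000)
after link 2: o_2 = (3.8978, -2.5085, 4.0000)
after link 3: o_3 = (3.3801, -4.4404, 9.0000)
after link 4: o_4 = (3.3801, -4.4404, 9.0000)

3.380 -4.440 9.000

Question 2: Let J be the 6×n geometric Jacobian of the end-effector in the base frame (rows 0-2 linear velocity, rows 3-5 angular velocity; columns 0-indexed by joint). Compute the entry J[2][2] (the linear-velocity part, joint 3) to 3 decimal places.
1.000

prismatic axis z_2 = (0.0000,0.0000,1.0000)
J_v[:, 2] = z_2; J_ω[:, 2] = (0,0,0)
entry J[2][2] = 1.0000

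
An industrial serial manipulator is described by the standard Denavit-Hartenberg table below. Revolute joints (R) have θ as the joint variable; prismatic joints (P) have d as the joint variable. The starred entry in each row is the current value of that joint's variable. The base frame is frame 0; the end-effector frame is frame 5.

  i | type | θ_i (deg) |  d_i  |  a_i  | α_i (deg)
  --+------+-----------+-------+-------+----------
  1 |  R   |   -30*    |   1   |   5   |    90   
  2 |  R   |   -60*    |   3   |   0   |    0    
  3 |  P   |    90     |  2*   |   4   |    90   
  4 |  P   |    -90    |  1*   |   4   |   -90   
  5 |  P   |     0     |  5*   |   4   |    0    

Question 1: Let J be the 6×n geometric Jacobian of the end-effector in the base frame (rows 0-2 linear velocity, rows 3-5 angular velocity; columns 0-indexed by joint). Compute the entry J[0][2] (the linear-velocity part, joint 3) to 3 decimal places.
-0.500

prismatic axis z_2 = (-0.5000,-0.8660,0.0000)
J_v[:, 2] = z_2; J_ω[:, 2] = (0,0,0)
entry J[0][2] = -0.5000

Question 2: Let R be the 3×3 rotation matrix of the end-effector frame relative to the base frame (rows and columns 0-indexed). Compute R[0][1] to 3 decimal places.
-0.433

End-effector y-axis (col 1 of R) = (-0.4330,0.2500,0.8660)
R[0][1] = -0.4330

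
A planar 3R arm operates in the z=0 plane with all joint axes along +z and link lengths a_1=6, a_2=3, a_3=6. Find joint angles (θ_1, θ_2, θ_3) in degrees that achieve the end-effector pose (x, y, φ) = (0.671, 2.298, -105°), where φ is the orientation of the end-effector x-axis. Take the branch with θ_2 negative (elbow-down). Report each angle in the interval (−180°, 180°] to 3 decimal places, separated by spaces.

89.278 -45.010 -149.268

wrist centre = target − a_3·(cos φ, sin φ) = (2.2239, 8.0936)
cos θ_2 = (70.4514−6²−3²)/(2·6·3) = 0.7070; θ_2 = -45.0099° (elbow-down)
β = atan2(8.0936,2.2239) = 74.6357°; ψ = atan2(-2.1217,8.1210) = -14.6419°
θ_1 = β − ψ = 89.2776°
θ_3 = φ − θ_1 − θ_2 = -149.2676° (wrapped to (-180°,180°])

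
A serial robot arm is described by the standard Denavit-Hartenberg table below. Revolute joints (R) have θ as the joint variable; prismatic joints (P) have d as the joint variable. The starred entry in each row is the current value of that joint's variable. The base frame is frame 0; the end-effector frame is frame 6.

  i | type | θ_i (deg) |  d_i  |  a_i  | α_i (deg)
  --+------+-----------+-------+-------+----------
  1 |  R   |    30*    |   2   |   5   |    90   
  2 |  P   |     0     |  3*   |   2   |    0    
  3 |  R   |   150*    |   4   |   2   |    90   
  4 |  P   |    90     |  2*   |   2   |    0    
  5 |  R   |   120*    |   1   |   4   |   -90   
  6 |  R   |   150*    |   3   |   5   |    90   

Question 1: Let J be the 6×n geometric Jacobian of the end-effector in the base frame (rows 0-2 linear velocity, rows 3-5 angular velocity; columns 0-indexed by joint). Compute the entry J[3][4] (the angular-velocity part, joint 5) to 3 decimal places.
0.433

axis z_4 = (0.4330,0.2500,0.8660); lever o_n−o_4 = (-3.2054,0.9587,-0.4061)
cross product → J_v[:, 4] = (-0.9318,-2.6002,1.2165)
J_ω[:, 4] = z_4
entry J[3][4] = 0.4330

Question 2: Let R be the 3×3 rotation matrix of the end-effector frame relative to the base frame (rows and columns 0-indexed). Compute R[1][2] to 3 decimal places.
End-effector z-axis (col 2 of R) = (-0.1752,0.1875,-0.9665)
R[1][2] = 0.1875

0.187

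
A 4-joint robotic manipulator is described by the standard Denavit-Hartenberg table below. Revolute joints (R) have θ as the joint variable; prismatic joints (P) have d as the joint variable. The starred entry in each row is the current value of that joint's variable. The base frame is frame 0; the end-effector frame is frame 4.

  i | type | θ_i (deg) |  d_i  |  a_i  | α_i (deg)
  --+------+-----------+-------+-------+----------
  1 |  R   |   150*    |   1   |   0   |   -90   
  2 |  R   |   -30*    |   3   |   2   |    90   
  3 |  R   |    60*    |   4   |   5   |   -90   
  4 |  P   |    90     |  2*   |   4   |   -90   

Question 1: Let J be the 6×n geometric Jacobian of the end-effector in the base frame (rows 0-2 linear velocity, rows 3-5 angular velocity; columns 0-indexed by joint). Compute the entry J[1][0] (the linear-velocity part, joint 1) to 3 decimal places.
axis z_0 = ẑ; lever o_n−o_0 = (-6.2410,-6.0155,2.3840)
cross product → J_v[:, 0] = (6.0155,-6.2410,0.0000)
J_ω[:, 0] = z_0
entry J[1][0] = -6.2410

-6.241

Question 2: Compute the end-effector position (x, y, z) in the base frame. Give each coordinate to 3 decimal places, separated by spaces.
after link 1: o_1 = (0.0000, 0.0000, 1.0000)
after link 2: o_2 = (-3.0000, -1.7321, 2.0000)
after link 3: o_3 = (-5.3080, -5.3995, 6.7141)
after link 4: o_4 = (-6.2410, -6.0155, 2.3840)

-6.241 -6.016 2.384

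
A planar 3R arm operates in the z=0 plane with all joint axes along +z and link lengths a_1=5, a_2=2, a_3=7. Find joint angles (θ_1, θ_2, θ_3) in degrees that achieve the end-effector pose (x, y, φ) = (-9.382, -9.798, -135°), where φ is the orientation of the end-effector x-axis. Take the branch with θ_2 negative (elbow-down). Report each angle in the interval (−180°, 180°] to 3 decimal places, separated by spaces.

wrist centre = target − a_3·(cos φ, sin φ) = (-4.4323, -4.8483)
cos θ_2 = (43.1504−5²−2²)/(2·5·2) = 0.7075; θ_2 = -44.9664° (elbow-down)
β = atan2(-4.8483,-4.4323) = -132.4334°; ψ = atan2(-1.4134,6.4150) = -12.4251°
θ_1 = β − ψ = -120.0083°
θ_3 = φ − θ_1 − θ_2 = 29.9748° (wrapped to (-180°,180°])

-120.008 -44.966 29.975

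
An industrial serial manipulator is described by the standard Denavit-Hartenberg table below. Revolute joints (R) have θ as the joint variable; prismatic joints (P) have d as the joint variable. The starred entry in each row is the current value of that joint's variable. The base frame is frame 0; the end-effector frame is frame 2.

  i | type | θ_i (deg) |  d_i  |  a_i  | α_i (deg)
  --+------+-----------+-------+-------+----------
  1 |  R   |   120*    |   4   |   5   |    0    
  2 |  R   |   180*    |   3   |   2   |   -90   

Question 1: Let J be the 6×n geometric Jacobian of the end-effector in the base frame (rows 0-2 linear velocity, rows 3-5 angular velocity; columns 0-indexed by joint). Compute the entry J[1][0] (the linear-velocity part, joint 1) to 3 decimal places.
-1.500

axis z_0 = ẑ; lever o_n−o_0 = (-1.5000,2.5981,7.0000)
cross product → J_v[:, 0] = (-2.5981,-1.5000,0.0000)
J_ω[:, 0] = z_0
entry J[1][0] = -1.5000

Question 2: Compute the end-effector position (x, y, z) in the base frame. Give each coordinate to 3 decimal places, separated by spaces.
after link 1: o_1 = (-2.5000, 4.3301, 4.0000)
after link 2: o_2 = (-1.5000, 2.5981, 7.0000)

-1.500 2.598 7.000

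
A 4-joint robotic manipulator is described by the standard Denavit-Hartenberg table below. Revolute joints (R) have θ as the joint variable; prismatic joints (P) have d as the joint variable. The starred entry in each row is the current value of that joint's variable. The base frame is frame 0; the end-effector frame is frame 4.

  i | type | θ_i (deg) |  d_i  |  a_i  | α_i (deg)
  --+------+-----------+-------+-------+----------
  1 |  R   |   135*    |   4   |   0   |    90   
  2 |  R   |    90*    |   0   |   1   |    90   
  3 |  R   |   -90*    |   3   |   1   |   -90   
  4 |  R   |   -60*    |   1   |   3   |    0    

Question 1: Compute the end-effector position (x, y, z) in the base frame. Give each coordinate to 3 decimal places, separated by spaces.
after link 1: o_1 = (0.0000, 0.0000, 4.0000)
after link 2: o_2 = (-0.0000, 0.0000, 5.0000)
after link 3: o_3 = (-2.8284, 1.4142, 5.0000)
after link 4: o_4 = (-5.7262, 2.1907, 6.0000)

-5.726 2.191 6.000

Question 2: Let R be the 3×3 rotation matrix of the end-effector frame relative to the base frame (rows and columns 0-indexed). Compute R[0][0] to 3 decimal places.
End-effector x-axis (col 0 of R) = (-0.9659,0.2588,-0.0000)
R[0][0] = -0.9659

-0.966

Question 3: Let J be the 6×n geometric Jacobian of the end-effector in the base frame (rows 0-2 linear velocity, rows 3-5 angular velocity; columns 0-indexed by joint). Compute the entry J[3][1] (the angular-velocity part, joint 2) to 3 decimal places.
axis z_1 = (0.7071,0.7071,0.0000); lever o_n−o_1 = (-5.7262,2.1907,2.0000)
cross product → J_v[:, 1] = (1.4142,-1.4142,5.5981)
J_ω[:, 1] = z_1
entry J[3][1] = 0.7071

0.707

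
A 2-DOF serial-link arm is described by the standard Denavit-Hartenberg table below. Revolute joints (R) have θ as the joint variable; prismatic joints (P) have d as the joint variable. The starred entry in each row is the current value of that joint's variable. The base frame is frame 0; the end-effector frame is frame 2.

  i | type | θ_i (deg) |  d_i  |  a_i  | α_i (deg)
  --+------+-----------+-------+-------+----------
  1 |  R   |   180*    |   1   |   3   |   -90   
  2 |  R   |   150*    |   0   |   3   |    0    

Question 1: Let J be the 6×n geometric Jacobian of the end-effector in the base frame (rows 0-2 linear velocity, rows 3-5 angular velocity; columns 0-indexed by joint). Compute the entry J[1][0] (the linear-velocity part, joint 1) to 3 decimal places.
axis z_0 = ẑ; lever o_n−o_0 = (-0.4019,-0.0000,-0.5000)
cross product → J_v[:, 0] = (0.0000,-0.4019,0.0000)
J_ω[:, 0] = z_0
entry J[1][0] = -0.4019

-0.402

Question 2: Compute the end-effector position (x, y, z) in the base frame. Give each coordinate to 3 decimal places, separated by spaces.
after link 1: o_1 = (-3.0000, 0.0000, 1.0000)
after link 2: o_2 = (-0.4019, -0.0000, -0.5000)

-0.402 -0.000 -0.500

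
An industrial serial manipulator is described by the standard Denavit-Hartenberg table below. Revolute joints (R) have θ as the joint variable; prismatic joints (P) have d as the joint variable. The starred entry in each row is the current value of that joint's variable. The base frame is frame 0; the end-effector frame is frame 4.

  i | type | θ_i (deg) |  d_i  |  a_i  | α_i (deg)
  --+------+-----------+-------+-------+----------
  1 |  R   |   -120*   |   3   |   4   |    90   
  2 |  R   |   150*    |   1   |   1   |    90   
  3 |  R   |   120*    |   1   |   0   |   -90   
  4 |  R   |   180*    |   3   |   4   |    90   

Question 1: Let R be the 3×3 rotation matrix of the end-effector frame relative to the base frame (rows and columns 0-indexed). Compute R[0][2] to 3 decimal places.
0.250

End-effector z-axis (col 2 of R) = (0.2500,0.4330,-0.8660)
R[0][2] = 0.2500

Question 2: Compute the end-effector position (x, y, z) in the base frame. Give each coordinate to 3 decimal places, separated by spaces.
after link 1: o_1 = (-2.0000, -3.4641, 3.0000)
after link 2: o_2 = (-2.4330, -2.2141, 3.5000)
after link 3: o_3 = (-2.6830, -2.6471, 4.3660)
after link 4: o_4 = (1.3571, -5.5777, 4.0670)

1.357 -5.578 4.067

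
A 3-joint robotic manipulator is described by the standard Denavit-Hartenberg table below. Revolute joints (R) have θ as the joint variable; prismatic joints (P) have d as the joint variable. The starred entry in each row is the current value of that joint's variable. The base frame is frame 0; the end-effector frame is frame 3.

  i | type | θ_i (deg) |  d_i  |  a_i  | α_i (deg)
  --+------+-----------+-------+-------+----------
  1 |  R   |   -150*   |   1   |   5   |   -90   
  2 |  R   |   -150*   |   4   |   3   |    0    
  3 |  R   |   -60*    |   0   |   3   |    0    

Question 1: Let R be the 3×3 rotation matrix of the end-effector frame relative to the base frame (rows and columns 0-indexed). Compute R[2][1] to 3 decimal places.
0.866

End-effector y-axis (col 1 of R) = (0.4330,0.2500,0.8660)
R[2][1] = 0.8660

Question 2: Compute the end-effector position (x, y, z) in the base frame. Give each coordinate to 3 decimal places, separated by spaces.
2.170 -3.366 1.000

after link 1: o_1 = (-4.3301, -2.5000, 1.0000)
after link 2: o_2 = (-0.0801, -4.6651, 2.5000)
after link 3: o_3 = (2.1699, -3.3660, 1.0000)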